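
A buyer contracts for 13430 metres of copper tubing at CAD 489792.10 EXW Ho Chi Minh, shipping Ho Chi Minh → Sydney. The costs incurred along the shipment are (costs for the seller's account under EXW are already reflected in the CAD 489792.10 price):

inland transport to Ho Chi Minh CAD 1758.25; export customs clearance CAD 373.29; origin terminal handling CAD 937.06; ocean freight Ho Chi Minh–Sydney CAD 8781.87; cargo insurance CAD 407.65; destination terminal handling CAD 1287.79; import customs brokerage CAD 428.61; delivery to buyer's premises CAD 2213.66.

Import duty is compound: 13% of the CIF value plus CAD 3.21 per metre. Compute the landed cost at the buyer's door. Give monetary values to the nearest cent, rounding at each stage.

Total landed cost: CAD 614357.11

EXW: the seller makes goods available at their premises; the buyer bears all onward costs.
CIF value = EXW price + inland to port + export clearance + origin terminal + freight + insurance = 489792.10 + 1758.25 + 373.29 + 937.06 + 8781.87 + 407.65 = 502050.22
Ad valorem component: 502050.22 × 13% = 65266.53
Specific component: 13430 × 3.21 = 43110.30
Import duty = 65266.53 + 43110.30 = 108376.83
Buyer bears: inland to port 1758.25 + export clearance 373.29 + origin terminal 937.06 + freight 8781.87 + insurance 407.65 + destination terminal 1287.79 + brokerage 428.61 + delivery 2213.66 + duty 108376.83 = 124565.01
Landed cost = invoice 489792.10 + 124565.01 = 614357.11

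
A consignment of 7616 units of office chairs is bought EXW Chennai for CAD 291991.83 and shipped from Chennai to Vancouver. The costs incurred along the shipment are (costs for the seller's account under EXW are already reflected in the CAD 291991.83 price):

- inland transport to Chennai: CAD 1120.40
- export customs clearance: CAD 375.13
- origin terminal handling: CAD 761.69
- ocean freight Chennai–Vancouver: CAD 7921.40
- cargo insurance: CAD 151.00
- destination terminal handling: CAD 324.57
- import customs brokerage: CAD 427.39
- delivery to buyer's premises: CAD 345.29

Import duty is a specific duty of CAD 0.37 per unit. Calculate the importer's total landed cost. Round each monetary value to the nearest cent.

Total landed cost: CAD 306236.62

EXW: the seller makes goods available at their premises; the buyer bears all onward costs.
CIF value = EXW price + inland to port + export clearance + origin terminal + freight + insurance = 291991.83 + 1120.40 + 375.13 + 761.69 + 7921.40 + 151.00 = 302321.45
Import duty = 7616 × 0.37 = 2817.92
Buyer bears: inland to port 1120.40 + export clearance 375.13 + origin terminal 761.69 + freight 7921.40 + insurance 151.00 + destination terminal 324.57 + brokerage 427.39 + delivery 345.29 + duty 2817.92 = 14244.79
Landed cost = invoice 291991.83 + 14244.79 = 306236.62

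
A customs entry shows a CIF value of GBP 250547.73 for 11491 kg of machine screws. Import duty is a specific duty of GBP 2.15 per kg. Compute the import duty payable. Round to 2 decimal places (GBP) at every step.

Import duty: GBP 24705.65

Import duty = 11491 × 2.15 = 24705.65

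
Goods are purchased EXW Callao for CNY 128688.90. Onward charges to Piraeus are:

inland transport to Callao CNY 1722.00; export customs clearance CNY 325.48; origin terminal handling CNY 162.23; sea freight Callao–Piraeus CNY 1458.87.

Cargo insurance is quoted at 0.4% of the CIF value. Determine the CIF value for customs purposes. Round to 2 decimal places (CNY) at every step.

CIF value: CNY 132889.04

Let C be the CIF value. C = EXW price + pre-shipment costs + freight + 0.4% × C
C − 0.4% × C = 128688.90 + 1722.00 + 325.48 + 162.23 + 1458.87
0.996 × C = 132357.48
C = 132357.48 / 0.996 = 132889.04
Insurance premium = 0.4% × 132889.04 = 531.56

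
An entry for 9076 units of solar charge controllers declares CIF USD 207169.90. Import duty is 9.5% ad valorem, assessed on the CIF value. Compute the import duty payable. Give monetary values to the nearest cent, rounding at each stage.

Import duty: USD 19681.14

Import duty = 207169.90 × 9.5% = 19681.14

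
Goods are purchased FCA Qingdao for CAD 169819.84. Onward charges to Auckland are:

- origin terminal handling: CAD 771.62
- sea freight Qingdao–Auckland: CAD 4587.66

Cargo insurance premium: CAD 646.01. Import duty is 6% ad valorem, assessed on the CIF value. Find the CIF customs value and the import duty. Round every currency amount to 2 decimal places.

CIF value: CAD 175825.13; import duty: CAD 10549.51

CIF = FCA price + pre-shipment costs + freight + insurance
CIF = 169819.84 + 771.62 + 4587.66 + 646.01 = 175825.13
Import duty = 175825.13 × 6% = 10549.51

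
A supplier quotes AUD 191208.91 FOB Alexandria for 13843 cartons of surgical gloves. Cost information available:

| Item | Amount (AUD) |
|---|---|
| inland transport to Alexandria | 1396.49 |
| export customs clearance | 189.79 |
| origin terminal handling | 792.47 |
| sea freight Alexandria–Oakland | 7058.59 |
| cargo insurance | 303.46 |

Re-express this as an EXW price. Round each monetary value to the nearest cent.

Not relevant to the conversion: freight, insurance — on the buyer under both terms; not part of either seller's price.
From FOB to EXW, the seller no longer bears: inland to port, export clearance, origin terminal.
EXW price = 191208.91 − 1396.49 − 189.79 − 792.47 = 188830.16

EXW price: AUD 188830.16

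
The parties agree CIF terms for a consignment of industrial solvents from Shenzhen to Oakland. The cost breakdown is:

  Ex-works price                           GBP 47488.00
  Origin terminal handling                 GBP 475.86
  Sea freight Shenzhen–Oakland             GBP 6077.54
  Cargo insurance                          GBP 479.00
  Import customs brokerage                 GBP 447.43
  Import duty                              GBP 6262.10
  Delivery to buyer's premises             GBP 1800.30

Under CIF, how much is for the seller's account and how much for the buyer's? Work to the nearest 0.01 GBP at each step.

Seller: GBP 54520.40; buyer: GBP 8509.83

CIF: the seller pays costs through ocean freight and marine insurance to the destination port.
Seller's account: goods 47488.00 + origin terminal 475.86 + freight 6077.54 + insurance 479.00 = 54520.40
Buyer's account: brokerage 447.43 + duty 6262.10 + delivery 1800.30 = 8509.83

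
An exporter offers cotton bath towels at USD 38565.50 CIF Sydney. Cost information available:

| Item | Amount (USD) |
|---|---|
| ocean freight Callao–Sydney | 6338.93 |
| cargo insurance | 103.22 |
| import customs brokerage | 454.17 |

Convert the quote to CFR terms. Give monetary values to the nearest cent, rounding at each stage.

CFR price: USD 38462.28

Not relevant to the conversion: freight — on the seller under both CIF and CFR; already in the CIF price and stays in the CFR price. brokerage — on the buyer under both terms; not part of either seller's price.
From CIF to CFR, the seller no longer bears: insurance.
CFR price = 38565.50 − 103.22 = 38462.28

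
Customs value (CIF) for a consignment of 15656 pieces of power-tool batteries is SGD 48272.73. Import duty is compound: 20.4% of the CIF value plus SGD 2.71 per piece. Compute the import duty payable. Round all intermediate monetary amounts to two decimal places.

Ad valorem component: 48272.73 × 20.4% = 9847.64
Specific component: 15656 × 2.71 = 42427.76
Import duty = 9847.64 + 42427.76 = 52275.40

Import duty: SGD 52275.40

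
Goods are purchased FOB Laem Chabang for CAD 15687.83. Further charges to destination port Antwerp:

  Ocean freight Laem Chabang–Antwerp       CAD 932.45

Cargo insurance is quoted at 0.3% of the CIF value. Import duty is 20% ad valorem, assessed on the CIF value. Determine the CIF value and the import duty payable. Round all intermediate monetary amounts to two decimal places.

CIF value: CAD 16670.29; import duty: CAD 3334.06

Let C be the CIF value. C = FOB price + freight + 0.3% × C
C − 0.3% × C = 15687.83 + 932.45
0.997 × C = 16620.28
C = 16620.28 / 0.997 = 16670.29
Insurance premium = 0.3% × 16670.29 = 50.01
Import duty = 16670.29 × 20% = 3334.06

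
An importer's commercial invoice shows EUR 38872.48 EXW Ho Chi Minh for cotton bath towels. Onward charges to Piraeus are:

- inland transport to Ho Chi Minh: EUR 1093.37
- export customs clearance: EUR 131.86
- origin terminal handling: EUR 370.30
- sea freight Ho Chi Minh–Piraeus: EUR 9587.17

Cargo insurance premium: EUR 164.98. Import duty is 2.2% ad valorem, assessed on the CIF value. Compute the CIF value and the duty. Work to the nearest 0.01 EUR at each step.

CIF value: EUR 50220.16; import duty: EUR 1104.84

CIF = EXW price + pre-shipment costs + freight + insurance
CIF = 38872.48 + 1093.37 + 131.86 + 370.30 + 9587.17 + 164.98 = 50220.16
Import duty = 50220.16 × 2.2% = 1104.84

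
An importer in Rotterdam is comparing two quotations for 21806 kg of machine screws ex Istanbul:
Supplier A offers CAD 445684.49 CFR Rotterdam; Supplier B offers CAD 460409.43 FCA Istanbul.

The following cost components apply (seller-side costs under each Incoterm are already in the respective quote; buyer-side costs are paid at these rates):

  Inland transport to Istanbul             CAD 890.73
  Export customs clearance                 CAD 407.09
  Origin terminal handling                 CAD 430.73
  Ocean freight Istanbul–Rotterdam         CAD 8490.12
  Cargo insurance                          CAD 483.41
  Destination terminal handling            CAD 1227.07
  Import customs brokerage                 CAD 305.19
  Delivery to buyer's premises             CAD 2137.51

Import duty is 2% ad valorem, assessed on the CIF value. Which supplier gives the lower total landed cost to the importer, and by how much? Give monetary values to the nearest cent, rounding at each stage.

Supplier A is cheaper by CAD 24118.70

Supplier A (CFR):
CIF value = CFR price + insurance = 445684.49 + 483.41 = 446167.90
Import duty = 446167.90 × 2% = 8923.36
Buyer bears (A): 483.41 + 1227.07 + 305.19 + 2137.51 = 4153.18
Landed cost (A) = invoice 445684.49 + 4153.18 + duty 8923.36 = 458761.03
Supplier B (FCA):
CIF value = FCA price + origin terminal + freight + insurance = 460409.43 + 430.73 + 8490.12 + 483.41 = 469813.69
Import duty = 469813.69 × 2% = 9396.27
Buyer bears (B): 430.73 + 8490.12 + 483.41 + 1227.07 + 305.19 + 2137.51 = 13074.03
Landed cost (B) = invoice 460409.43 + 13074.03 + duty 9396.27 = 482879.73
Difference = |458761.03 − 482879.73| = 24118.70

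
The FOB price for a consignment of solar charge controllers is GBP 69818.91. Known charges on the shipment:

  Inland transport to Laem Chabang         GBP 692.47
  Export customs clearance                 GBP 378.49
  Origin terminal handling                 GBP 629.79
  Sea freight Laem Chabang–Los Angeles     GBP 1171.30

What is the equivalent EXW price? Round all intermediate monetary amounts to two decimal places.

Not relevant to the conversion: freight — on the buyer under both terms; not part of either seller's price.
From FOB to EXW, the seller no longer bears: inland to port, export clearance, origin terminal.
EXW price = 69818.91 − 692.47 − 378.49 − 629.79 = 68118.16

EXW price: GBP 68118.16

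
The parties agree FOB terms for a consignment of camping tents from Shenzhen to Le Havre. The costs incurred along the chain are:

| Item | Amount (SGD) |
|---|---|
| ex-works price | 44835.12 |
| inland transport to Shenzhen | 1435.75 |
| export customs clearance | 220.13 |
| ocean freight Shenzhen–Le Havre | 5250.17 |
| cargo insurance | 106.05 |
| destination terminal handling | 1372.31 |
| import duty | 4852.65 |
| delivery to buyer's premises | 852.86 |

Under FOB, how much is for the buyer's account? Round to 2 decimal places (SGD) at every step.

Buyer's account: SGD 12434.04

FOB: the seller bears costs until goods are on board at the origin port; the buyer bears freight, insurance and all costs thereafter.
Seller's account: goods 44835.12 + inland to port 1435.75 + export clearance 220.13 = 46491.00
Buyer's account: freight 5250.17 + insurance 106.05 + destination terminal 1372.31 + duty 4852.65 + delivery 852.86 = 12434.04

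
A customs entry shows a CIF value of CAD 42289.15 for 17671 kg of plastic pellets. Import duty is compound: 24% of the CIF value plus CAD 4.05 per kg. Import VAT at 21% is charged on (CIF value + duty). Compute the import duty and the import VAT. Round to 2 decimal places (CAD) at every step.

Import duty: CAD 81716.95; import VAT: CAD 26041.28

Ad valorem component: 42289.15 × 24% = 10149.40
Specific component: 17671 × 4.05 = 71567.55
Import duty = 10149.40 + 71567.55 = 81716.95
VAT base = CIF + duty = 42289.15 + 81716.95 = 124006.10
Import VAT = 124006.10 × 21% = 26041.28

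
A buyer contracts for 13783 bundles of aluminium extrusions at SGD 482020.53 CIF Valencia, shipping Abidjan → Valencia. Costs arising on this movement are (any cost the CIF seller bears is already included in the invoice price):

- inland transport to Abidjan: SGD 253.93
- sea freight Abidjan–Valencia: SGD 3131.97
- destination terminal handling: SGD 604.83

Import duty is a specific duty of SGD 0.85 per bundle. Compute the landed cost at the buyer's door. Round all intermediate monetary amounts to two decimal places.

CIF: the seller pays costs through ocean freight and marine insurance to the destination port.
Already in the invoice (seller's account under CIF): inland to port, freight — exclude.
The CIF price already equals the CIF value: 482020.53
Import duty = 13783 × 0.85 = 11715.55
Buyer bears: destination terminal 604.83 + duty 11715.55 = 12320.38
Landed cost = invoice 482020.53 + 12320.38 = 494340.91

Total landed cost: SGD 494340.91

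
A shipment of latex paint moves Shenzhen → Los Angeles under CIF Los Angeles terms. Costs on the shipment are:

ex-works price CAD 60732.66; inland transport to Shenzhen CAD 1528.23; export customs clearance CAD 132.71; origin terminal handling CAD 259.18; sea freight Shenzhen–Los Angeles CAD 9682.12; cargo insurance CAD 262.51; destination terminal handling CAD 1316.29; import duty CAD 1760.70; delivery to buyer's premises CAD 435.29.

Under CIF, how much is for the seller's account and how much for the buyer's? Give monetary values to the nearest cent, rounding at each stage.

CIF: the seller pays costs through ocean freight and marine insurance to the destination port.
Seller's account: goods 60732.66 + inland to port 1528.23 + export clearance 132.71 + origin terminal 259.18 + freight 9682.12 + insurance 262.51 = 72597.41
Buyer's account: destination terminal 1316.29 + duty 1760.70 + delivery 435.29 = 3512.28

Seller: CAD 72597.41; buyer: CAD 3512.28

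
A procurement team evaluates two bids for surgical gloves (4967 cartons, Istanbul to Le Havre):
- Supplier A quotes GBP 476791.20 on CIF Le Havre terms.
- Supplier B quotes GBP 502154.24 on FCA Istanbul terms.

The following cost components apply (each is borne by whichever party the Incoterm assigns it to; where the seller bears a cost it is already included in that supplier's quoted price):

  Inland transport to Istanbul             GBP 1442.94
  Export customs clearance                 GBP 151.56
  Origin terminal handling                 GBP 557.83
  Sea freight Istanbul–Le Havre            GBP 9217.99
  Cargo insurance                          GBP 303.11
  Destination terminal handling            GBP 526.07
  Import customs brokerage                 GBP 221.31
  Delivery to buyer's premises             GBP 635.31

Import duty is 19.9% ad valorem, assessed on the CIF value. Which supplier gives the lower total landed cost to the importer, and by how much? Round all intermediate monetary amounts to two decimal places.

Supplier A is cheaper by GBP 42494.92

Supplier A (CIF):
The CIF price already equals the CIF value: 476791.20
Import duty = 476791.20 × 19.9% = 94881.45
Buyer bears (A): 526.07 + 221.31 + 635.31 = 1382.69
Landed cost (A) = invoice 476791.20 + 1382.69 + duty 94881.45 = 573055.34
Supplier B (FCA):
CIF value = FCA price + origin terminal + freight + insurance = 502154.24 + 557.83 + 9217.99 + 303.11 = 512233.17
Import duty = 512233.17 × 19.9% = 101934.40
Buyer bears (B): 557.83 + 9217.99 + 303.11 + 526.07 + 221.31 + 635.31 = 11461.62
Landed cost (B) = invoice 502154.24 + 11461.62 + duty 101934.40 = 615550.26
Difference = |573055.34 − 615550.26| = 42494.92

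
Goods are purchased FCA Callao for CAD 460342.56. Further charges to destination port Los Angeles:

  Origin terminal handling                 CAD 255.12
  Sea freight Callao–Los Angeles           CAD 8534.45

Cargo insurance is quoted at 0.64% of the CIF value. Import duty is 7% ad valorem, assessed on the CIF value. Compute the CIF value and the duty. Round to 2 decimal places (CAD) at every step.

Let C be the CIF value. C = FCA price + pre-shipment costs + freight + 0.64% × C
C − 0.64% × C = 460342.56 + 255.12 + 8534.45
0.9936 × C = 469132.13
C = 469132.13 / 0.9936 = 472153.92
Insurance premium = 0.64% × 472153.92 = 3021.79
Import duty = 472153.92 × 7% = 33050.77

CIF value: CAD 472153.92; import duty: CAD 33050.77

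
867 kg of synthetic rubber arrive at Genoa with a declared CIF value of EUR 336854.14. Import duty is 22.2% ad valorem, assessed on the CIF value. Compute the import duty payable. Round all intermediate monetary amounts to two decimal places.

Import duty: EUR 74781.62

Import duty = 336854.14 × 22.2% = 74781.62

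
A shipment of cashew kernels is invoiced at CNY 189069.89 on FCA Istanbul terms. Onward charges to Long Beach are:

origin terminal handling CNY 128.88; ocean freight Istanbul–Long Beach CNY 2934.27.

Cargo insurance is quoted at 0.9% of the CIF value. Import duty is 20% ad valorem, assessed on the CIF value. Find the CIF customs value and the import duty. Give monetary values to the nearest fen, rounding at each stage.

CIF value: CNY 193877.94; import duty: CNY 38775.59

Let C be the CIF value. C = FCA price + pre-shipment costs + freight + 0.9% × C
C − 0.9% × C = 189069.89 + 128.88 + 2934.27
0.991 × C = 192133.04
C = 192133.04 / 0.991 = 193877.94
Insurance premium = 0.9% × 193877.94 = 1744.90
Import duty = 193877.94 × 20% = 38775.59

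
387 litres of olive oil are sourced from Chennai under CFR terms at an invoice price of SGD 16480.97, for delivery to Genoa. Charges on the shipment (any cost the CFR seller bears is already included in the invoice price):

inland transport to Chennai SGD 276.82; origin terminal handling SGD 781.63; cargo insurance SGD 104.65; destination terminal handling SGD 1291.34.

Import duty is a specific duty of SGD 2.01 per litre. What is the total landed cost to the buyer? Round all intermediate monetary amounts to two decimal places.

CFR: the seller pays costs through ocean freight to the destination port, but not insurance.
Already in the invoice (seller's account under CFR): inland to port, origin terminal — exclude.
CIF value = CFR price + insurance = 16480.97 + 104.65 = 16585.62
Import duty = 387 × 2.01 = 777.87
Buyer bears: insurance 104.65 + destination terminal 1291.34 + duty 777.87 = 2173.86
Landed cost = invoice 16480.97 + 2173.86 = 18654.83

Total landed cost: SGD 18654.83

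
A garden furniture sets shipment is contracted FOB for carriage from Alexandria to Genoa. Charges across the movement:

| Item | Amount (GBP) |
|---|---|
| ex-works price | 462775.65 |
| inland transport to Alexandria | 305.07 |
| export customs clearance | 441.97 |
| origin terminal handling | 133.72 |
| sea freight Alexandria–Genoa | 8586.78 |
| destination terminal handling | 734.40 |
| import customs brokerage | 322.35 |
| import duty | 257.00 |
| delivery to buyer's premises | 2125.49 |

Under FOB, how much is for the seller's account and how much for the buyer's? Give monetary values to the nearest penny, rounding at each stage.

FOB: the seller bears costs until goods are on board at the origin port; the buyer bears freight, insurance and all costs thereafter.
Seller's account: goods 462775.65 + inland to port 305.07 + export clearance 441.97 + origin terminal 133.72 = 463656.41
Buyer's account: freight 8586.78 + destination terminal 734.40 + brokerage 322.35 + duty 257.00 + delivery 2125.49 = 12026.02

Seller: GBP 463656.41; buyer: GBP 12026.02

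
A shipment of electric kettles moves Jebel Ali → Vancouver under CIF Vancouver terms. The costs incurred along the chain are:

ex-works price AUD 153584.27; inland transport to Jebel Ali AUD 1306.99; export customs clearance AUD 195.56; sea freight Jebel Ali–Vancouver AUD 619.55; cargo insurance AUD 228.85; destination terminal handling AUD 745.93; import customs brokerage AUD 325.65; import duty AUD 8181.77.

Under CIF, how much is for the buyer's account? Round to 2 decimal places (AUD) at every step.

CIF: the seller pays costs through ocean freight and marine insurance to the destination port.
Seller's account: goods 153584.27 + inland to port 1306.99 + export clearance 195.56 + freight 619.55 + insurance 228.85 = 155935.22
Buyer's account: destination terminal 745.93 + brokerage 325.65 + duty 8181.77 = 9253.35

Buyer's account: AUD 9253.35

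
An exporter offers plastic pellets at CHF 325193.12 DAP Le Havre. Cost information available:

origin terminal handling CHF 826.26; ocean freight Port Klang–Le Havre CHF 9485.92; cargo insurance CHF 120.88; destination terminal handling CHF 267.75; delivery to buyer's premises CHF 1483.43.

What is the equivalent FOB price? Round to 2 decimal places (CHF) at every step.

Not relevant to the conversion: origin terminal — on the seller under both DAP and FOB; already in the DAP price and stays in the FOB price.
From DAP to FOB, the seller no longer bears: freight, insurance, destination terminal, delivery.
FOB price = 325193.12 − 9485.92 − 120.88 − 267.75 − 1483.43 = 313835.14

FOB price: CHF 313835.14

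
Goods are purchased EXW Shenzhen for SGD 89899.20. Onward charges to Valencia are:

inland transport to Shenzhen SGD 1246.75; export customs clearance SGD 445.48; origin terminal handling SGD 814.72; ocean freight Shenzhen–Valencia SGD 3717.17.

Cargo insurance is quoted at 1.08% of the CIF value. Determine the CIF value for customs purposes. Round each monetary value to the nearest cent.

Let C be the CIF value. C = EXW price + pre-shipment costs + freight + 1.08% × C
C − 1.08% × C = 89899.20 + 1246.75 + 445.48 + 814.72 + 3717.17
0.9892 × C = 96123.32
C = 96123.32 / 0.9892 = 97172.79
Insurance premium = 1.08% × 97172.79 = 1049.47

CIF value: SGD 97172.79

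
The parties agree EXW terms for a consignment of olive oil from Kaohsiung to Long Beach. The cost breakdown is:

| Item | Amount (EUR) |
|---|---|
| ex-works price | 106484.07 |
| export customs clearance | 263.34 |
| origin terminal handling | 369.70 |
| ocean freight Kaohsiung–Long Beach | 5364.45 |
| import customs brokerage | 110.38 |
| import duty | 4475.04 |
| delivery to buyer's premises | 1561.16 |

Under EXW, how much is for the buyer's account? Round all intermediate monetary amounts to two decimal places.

EXW: the seller makes goods available at their premises; the buyer bears all onward costs.
Seller's account: goods 106484.07 = 106484.07
Buyer's account: export clearance 263.34 + origin terminal 369.70 + freight 5364.45 + brokerage 110.38 + duty 4475.04 + delivery 1561.16 = 12144.07

Buyer's account: EUR 12144.07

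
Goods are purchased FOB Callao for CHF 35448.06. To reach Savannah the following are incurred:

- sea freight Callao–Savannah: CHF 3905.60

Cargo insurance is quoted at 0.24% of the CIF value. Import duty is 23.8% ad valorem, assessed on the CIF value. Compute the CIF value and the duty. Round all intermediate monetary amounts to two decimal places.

CIF value: CHF 39448.34; import duty: CHF 9388.70

Let C be the CIF value. C = FOB price + freight + 0.24% × C
C − 0.24% × C = 35448.06 + 3905.60
0.9976 × C = 39353.66
C = 39353.66 / 0.9976 = 39448.34
Insurance premium = 0.24% × 39448.34 = 94.68
Import duty = 39448.34 × 23.8% = 9388.70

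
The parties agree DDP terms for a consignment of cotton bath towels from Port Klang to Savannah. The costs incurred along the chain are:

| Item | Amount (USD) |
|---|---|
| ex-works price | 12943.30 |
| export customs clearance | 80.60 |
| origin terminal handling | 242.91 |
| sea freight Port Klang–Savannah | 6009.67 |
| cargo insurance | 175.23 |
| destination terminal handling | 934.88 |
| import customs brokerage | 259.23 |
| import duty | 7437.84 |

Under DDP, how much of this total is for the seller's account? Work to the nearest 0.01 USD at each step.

Seller's account: USD 28083.66

DDP: the seller bears all costs including import duty.
Seller's account: goods 12943.30 + export clearance 80.60 + origin terminal 242.91 + freight 6009.67 + insurance 175.23 + destination terminal 934.88 + brokerage 259.23 + duty 7437.84 = 28083.66
Buyer's account: 0.00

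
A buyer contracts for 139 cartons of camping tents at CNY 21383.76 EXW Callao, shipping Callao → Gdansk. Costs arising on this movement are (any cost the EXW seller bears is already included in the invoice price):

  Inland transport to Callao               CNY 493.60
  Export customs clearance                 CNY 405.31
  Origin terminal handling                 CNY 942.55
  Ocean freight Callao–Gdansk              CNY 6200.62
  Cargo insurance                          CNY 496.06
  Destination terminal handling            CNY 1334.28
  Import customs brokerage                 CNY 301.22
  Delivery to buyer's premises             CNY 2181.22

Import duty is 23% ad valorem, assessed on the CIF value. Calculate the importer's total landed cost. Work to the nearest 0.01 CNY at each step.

Total landed cost: CNY 40620.66

EXW: the seller makes goods available at their premises; the buyer bears all onward costs.
CIF value = EXW price + inland to port + export clearance + origin terminal + freight + insurance = 21383.76 + 493.60 + 405.31 + 942.55 + 6200.62 + 496.06 = 29921.90
Import duty = 29921.90 × 23% = 6882.04
Buyer bears: inland to port 493.60 + export clearance 405.31 + origin terminal 942.55 + freight 6200.62 + insurance 496.06 + destination terminal 1334.28 + brokerage 301.22 + delivery 2181.22 + duty 6882.04 = 19236.90
Landed cost = invoice 21383.76 + 19236.90 = 40620.66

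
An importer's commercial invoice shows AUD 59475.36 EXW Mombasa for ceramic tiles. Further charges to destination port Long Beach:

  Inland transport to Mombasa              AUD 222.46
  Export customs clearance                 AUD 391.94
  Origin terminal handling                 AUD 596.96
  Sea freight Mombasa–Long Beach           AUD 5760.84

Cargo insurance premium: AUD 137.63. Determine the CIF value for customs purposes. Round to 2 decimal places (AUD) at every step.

CIF value: AUD 66585.19

CIF = EXW price + pre-shipment costs + freight + insurance
CIF = 59475.36 + 222.46 + 391.94 + 596.96 + 5760.84 + 137.63 = 66585.19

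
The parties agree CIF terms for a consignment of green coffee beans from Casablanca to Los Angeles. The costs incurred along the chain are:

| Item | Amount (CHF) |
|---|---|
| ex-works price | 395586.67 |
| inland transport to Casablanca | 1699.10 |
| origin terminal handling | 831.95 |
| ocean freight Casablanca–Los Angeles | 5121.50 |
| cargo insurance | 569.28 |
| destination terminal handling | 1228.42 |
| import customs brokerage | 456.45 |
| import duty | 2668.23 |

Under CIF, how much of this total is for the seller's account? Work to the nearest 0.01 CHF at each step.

CIF: the seller pays costs through ocean freight and marine insurance to the destination port.
Seller's account: goods 395586.67 + inland to port 1699.10 + origin terminal 831.95 + freight 5121.50 + insurance 569.28 = 403808.50
Buyer's account: destination terminal 1228.42 + brokerage 456.45 + duty 2668.23 = 4353.10

Seller's account: CHF 403808.50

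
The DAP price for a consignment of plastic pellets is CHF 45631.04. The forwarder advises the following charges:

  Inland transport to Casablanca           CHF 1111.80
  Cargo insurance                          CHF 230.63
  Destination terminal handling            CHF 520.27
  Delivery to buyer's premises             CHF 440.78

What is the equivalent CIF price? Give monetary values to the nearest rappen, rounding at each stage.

Not relevant to the conversion: insurance, inland to port — on the seller under both DAP and CIF; already in the DAP price and stays in the CIF price.
From DAP to CIF, the seller no longer bears: destination terminal, delivery.
CIF price = 45631.04 − 520.27 − 440.78 = 44669.99

CIF price: CHF 44669.99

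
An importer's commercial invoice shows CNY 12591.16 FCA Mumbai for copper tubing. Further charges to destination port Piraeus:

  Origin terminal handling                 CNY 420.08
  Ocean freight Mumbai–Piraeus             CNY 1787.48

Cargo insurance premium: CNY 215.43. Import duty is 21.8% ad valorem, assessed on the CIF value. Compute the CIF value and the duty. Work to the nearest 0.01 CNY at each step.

CIF value: CNY 15014.15; import duty: CNY 3273.08

CIF = FCA price + pre-shipment costs + freight + insurance
CIF = 12591.16 + 420.08 + 1787.48 + 215.43 = 15014.15
Import duty = 15014.15 × 21.8% = 3273.08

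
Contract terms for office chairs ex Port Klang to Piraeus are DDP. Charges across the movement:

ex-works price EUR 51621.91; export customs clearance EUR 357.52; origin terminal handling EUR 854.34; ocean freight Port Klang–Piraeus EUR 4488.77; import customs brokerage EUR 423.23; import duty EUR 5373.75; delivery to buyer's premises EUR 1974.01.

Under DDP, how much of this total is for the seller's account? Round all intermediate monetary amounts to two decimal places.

Seller's account: EUR 65093.53

DDP: the seller bears all costs including import duty.
Seller's account: goods 51621.91 + export clearance 357.52 + origin terminal 854.34 + freight 4488.77 + brokerage 423.23 + duty 5373.75 + delivery 1974.01 = 65093.53
Buyer's account: 0.00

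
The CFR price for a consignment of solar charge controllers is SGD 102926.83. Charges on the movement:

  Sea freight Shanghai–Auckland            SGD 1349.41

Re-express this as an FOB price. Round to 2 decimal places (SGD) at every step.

FOB price: SGD 101577.42

From CFR to FOB, the seller no longer bears: freight.
FOB price = 102926.83 − 1349.41 = 101577.42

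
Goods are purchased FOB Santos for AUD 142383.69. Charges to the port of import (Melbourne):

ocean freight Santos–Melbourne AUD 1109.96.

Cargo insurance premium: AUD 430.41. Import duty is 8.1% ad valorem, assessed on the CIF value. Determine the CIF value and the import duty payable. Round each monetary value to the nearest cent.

CIF value: AUD 143924.06; import duty: AUD 11657.85

CIF = FOB price + freight + insurance
CIF = 142383.69 + 1109.96 + 430.41 = 143924.06
Import duty = 143924.06 × 8.1% = 11657.85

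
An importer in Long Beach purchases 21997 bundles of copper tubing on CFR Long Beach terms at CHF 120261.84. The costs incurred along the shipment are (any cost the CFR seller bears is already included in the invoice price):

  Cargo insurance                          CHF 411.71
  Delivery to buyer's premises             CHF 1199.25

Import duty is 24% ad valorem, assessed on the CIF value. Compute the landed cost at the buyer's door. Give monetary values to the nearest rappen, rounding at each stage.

CFR: the seller pays costs through ocean freight to the destination port, but not insurance.
CIF value = CFR price + insurance = 120261.84 + 411.71 = 120673.55
Import duty = 120673.55 × 24% = 28961.65
Buyer bears: insurance 411.71 + delivery 1199.25 + duty 28961.65 = 30572.61
Landed cost = invoice 120261.84 + 30572.61 = 150834.45

Total landed cost: CHF 150834.45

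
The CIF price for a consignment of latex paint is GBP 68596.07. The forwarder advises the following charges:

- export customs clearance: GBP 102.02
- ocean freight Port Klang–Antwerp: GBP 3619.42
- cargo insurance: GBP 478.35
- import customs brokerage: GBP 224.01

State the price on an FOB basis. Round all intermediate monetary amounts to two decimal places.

FOB price: GBP 64498.30

Not relevant to the conversion: export clearance — on the seller under both CIF and FOB; already in the CIF price and stays in the FOB price. brokerage — on the buyer under both terms; not part of either seller's price.
From CIF to FOB, the seller no longer bears: freight, insurance.
FOB price = 68596.07 − 3619.42 − 478.35 = 64498.30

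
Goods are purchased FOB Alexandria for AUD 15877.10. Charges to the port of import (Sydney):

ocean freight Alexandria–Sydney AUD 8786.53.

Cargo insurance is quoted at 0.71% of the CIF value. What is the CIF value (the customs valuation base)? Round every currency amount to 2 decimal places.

CIF value: AUD 24839.99

Let C be the CIF value. C = FOB price + freight + 0.71% × C
C − 0.71% × C = 15877.10 + 8786.53
0.9929 × C = 24663.63
C = 24663.63 / 0.9929 = 24839.99
Insurance premium = 0.71% × 24839.99 = 176.36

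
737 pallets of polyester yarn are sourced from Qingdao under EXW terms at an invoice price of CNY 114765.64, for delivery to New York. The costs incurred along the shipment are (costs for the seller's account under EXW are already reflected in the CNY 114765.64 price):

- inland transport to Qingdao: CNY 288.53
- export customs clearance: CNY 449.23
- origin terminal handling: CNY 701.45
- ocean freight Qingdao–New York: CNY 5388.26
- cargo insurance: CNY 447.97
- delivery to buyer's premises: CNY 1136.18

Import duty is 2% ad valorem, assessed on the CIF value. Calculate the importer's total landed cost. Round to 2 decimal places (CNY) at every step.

Total landed cost: CNY 125618.08

EXW: the seller makes goods available at their premises; the buyer bears all onward costs.
CIF value = EXW price + inland to port + export clearance + origin terminal + freight + insurance = 114765.64 + 288.53 + 449.23 + 701.45 + 5388.26 + 447.97 = 122041.08
Import duty = 122041.08 × 2% = 2440.82
Buyer bears: inland to port 288.53 + export clearance 449.23 + origin terminal 701.45 + freight 5388.26 + insurance 447.97 + delivery 1136.18 + duty 2440.82 = 10852.44
Landed cost = invoice 114765.64 + 10852.44 = 125618.08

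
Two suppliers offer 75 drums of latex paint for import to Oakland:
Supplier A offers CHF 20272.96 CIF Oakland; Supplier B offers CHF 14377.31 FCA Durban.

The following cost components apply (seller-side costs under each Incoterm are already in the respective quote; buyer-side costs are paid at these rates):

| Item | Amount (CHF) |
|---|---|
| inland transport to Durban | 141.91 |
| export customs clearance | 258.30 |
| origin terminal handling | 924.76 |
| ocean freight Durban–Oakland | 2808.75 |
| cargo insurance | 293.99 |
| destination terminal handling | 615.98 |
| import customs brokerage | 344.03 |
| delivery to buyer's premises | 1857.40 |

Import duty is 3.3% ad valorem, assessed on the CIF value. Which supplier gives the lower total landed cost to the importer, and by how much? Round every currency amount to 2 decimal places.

Supplier A (CIF):
The CIF price already equals the CIF value: 20272.96
Import duty = 20272.96 × 3.3% = 669.01
Buyer bears (A): 615.98 + 344.03 + 1857.40 = 2817.41
Landed cost (A) = invoice 20272.96 + 2817.41 + duty 669.01 = 23759.38
Supplier B (FCA):
CIF value = FCA price + origin terminal + freight + insurance = 14377.31 + 924.76 + 2808.75 + 293.99 = 18404.81
Import duty = 18404.81 × 3.3% = 607.36
Buyer bears (B): 924.76 + 2808.75 + 293.99 + 615.98 + 344.03 + 1857.40 = 6844.91
Landed cost (B) = invoice 14377.31 + 6844.91 + duty 607.36 = 21829.58
Difference = |23759.38 − 21829.58| = 1929.80

Supplier B is cheaper by CHF 1929.80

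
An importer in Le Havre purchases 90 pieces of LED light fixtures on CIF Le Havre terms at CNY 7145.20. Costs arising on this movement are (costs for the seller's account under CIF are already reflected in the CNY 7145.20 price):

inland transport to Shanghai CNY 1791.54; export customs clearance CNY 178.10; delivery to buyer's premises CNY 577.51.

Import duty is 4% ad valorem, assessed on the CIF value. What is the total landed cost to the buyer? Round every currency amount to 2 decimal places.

Total landed cost: CNY 8008.52

CIF: the seller pays costs through ocean freight and marine insurance to the destination port.
Already in the invoice (seller's account under CIF): inland to port, export clearance — exclude.
The CIF price already equals the CIF value: 7145.20
Import duty = 7145.20 × 4% = 285.81
Buyer bears: delivery 577.51 + duty 285.81 = 863.32
Landed cost = invoice 7145.20 + 863.32 = 8008.52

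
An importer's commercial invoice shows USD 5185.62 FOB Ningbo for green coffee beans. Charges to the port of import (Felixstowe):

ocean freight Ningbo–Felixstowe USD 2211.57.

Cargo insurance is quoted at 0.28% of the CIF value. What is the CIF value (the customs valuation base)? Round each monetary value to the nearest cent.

CIF value: USD 7417.96

Let C be the CIF value. C = FOB price + freight + 0.28% × C
C − 0.28% × C = 5185.62 + 2211.57
0.9972 × C = 7397.19
C = 7397.19 / 0.9972 = 7417.96
Insurance premium = 0.28% × 7417.96 = 20.77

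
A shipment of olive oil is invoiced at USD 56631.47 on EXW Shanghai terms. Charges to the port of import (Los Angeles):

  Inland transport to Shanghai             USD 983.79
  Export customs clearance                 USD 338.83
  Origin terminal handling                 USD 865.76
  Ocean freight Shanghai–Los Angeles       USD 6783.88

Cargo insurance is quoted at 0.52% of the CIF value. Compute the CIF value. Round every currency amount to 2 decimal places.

CIF value: USD 65946.65

Let C be the CIF value. C = EXW price + pre-shipment costs + freight + 0.52% × C
C − 0.52% × C = 56631.47 + 983.79 + 338.83 + 865.76 + 6783.88
0.9948 × C = 65603.73
C = 65603.73 / 0.9948 = 65946.65
Insurance premium = 0.52% × 65946.65 = 342.92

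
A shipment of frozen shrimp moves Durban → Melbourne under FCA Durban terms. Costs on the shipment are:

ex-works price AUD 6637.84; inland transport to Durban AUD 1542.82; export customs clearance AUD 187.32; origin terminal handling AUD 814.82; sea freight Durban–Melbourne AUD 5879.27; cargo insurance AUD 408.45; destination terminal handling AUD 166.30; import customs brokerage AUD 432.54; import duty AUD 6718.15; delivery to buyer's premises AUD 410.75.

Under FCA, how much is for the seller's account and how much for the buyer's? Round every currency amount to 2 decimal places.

Seller: AUD 8367.98; buyer: AUD 14830.28

FCA: the seller delivers export-cleared goods to the carrier; the buyer bears costs from that point.
Seller's account: goods 6637.84 + inland to port 1542.82 + export clearance 187.32 = 8367.98
Buyer's account: origin terminal 814.82 + freight 5879.27 + insurance 408.45 + destination terminal 166.30 + brokerage 432.54 + duty 6718.15 + delivery 410.75 = 14830.28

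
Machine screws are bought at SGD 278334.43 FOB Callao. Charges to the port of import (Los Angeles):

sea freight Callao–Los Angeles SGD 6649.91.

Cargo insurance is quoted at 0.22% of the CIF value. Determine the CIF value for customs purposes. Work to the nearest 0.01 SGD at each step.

CIF value: SGD 285612.69

Let C be the CIF value. C = FOB price + freight + 0.22% × C
C − 0.22% × C = 278334.43 + 6649.91
0.9978 × C = 284984.34
C = 284984.34 / 0.9978 = 285612.69
Insurance premium = 0.22% × 285612.69 = 628.35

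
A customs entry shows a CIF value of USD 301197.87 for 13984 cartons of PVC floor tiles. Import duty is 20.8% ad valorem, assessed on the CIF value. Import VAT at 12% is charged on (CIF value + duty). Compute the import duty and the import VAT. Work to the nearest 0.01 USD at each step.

Import duty: USD 62649.16; import VAT: USD 43661.64

Import duty = 301197.87 × 20.8% = 62649.16
VAT base = CIF + duty = 301197.87 + 62649.16 = 363847.03
Import VAT = 363847.03 × 12% = 43661.64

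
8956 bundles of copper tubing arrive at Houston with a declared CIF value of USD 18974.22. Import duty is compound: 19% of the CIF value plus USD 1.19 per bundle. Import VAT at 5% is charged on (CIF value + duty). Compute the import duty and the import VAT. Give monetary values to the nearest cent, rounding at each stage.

Import duty: USD 14262.74; import VAT: USD 1661.85

Ad valorem component: 18974.22 × 19% = 3605.10
Specific component: 8956 × 1.19 = 10657.64
Import duty = 3605.10 + 10657.64 = 14262.74
VAT base = CIF + duty = 18974.22 + 14262.74 = 33236.96
Import VAT = 33236.96 × 5% = 1661.85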